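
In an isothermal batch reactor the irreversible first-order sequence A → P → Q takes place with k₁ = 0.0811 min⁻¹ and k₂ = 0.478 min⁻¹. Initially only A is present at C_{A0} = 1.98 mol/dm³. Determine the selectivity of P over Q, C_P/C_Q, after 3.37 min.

0.921

Solving the coupled first-order balances gives C_P(t) = [k₁/(k₂−k₁)]·C_{A0}·(e^(−k₁t) − e^(−k₂t)).
e^(−k₁t) = e^(−0.0811×3.37) = e^(−0.2733) = 0.7609; e^(−k₂t) = e^(−1.611) = 0.1997.
C_P = 0.0811×1.98/(0.478−0.0811) × (0.7609−0.1997) = 0.4046×0.5611 = 0.2270 mol/dm³.
C_A = C_{A0}e^(−k₁t) = 1.507 mol/dm³, so C_Q = C_{A0}−C_A−C_P = 0.2465 mol/dm³; C_P/C_Q = 0.921.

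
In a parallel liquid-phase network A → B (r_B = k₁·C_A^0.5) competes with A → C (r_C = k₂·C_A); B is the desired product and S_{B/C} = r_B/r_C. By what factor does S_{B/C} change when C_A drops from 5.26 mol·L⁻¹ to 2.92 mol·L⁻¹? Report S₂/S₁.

1.34

S_{B/C} = (k₁/k₂)·C_A^-0.5, so S₂/S₁ = (C_{A,2}/C_{A,1})^-0.5.
= (2.92/5.26)^(-0.5) = (0.5551)^(-0.5) = 1.34.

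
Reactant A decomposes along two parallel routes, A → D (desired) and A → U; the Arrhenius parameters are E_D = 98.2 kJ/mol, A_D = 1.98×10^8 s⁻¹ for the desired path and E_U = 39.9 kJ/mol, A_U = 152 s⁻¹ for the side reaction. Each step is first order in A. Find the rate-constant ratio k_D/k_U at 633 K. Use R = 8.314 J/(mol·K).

With equal orders, S_{D/U} = k_D/k_U = (A_D/A_U)·exp[(E_U−E_D)/(RT)].
(E_U−E_D)/(RT) = (39.9−98.2)×10³/(8.314×633) = -58300/5263 = -11.08.
k_D/k_U = (1.98×10^8/152)·exp(-11.08) = 1.303×10^6 × 1.545×10^-5 = 20.1.

20.1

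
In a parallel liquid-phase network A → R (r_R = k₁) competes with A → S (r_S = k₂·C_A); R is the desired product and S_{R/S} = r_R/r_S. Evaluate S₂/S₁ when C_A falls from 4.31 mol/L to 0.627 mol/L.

6.87

S_{R/S} = (k₁/k₂)·C_A⁻¹, so S₂/S₁ = (C_{A,2}/C_{A,1})⁻¹.
= 4.31/0.627 = 6.87.
Selectivity toward R rises as C_A falls — low-concentration operation is favoured.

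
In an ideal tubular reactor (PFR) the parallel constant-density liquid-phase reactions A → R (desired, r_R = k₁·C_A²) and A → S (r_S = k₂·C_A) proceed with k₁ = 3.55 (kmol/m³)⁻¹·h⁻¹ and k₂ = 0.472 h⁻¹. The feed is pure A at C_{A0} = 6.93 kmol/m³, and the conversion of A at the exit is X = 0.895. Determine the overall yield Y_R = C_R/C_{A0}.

0.855

C_A = C_{A0}(1−X) = 0.7276 kmol/m³.
Along a PFR/batch, dC_S/dC_A = −r_S/(r_R+r_S) = −k₂/(k₂+k₁·C_A).
Integrating from C_{A0} to C_A: C_S = (0.472/3.55)·ln[(0.472+3.55·6.93)/(0.472+3.55·0.728)] = 0.1330·ln(25.07/3.055) = 0.2799 kmol/m³.
Then C_R = (C_{A0}−C_A) − C_S = 6.202 − 0.2799 = 5.922 kmol/m³.
Y_R = C_R/C_{A0} = 5.922/6.93 = 0.855.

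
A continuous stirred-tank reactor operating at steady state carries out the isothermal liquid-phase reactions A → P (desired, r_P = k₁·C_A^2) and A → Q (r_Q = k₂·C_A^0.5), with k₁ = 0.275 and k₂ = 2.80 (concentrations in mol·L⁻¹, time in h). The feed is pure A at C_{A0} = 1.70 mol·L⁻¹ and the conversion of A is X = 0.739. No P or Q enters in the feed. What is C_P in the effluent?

0.0354 mol·L⁻¹

Exit C_A = C_{A0}(1−X) = 1.70×0.261 = 0.4437 mol·L⁻¹.
In a CSTR the entire volume is at exit conditions, so r_P = 0.275×0.4437^2 = 0.05414 and r_Q = 2.80×0.4437^0.5 = 1.865.
Fraction of consumed A going to P: r_P/(r_P+r_Q) = 0.02821.
C_P = 0.02821·C_{A0}·X = 0.02821×1.70×0.739 = 0.0354 mol·L⁻¹.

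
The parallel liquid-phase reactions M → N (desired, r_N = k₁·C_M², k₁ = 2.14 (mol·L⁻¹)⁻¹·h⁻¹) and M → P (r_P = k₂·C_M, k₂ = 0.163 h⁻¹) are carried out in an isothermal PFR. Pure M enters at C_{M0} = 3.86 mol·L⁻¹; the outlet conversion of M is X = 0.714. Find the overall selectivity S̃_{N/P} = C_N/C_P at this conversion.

C_M = C_{M0}(1−X) = 1.104 mol·L⁻¹.
Along a PFR/batch, dC_P/dC_M = −r_P/(r_N+r_P) = −k₂/(k₂+k₁·C_M).
Integrating from C_{M0} to C_M: C_P = (0.163/2.14)·ln[(0.163+2.14·3.86)/(0.163+2.14·1.10)] = 0.07617·ln(8.423/2.525) = 0.09175 mol·L⁻¹.
Then C_N = (C_{M0}−C_M) − C_P = 2.756 − 0.09175 = 2.664 mol·L⁻¹.
S̃_{N/P} = C_N/C_P = 2.664/0.09175 = 29.0.

29.0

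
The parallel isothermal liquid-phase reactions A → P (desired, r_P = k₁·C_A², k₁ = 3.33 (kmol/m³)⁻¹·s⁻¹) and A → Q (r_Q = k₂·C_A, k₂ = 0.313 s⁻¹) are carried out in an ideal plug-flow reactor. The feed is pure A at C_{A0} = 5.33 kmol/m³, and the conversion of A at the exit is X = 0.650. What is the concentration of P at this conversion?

C_A = C_{A0}(1−X) = 1.865 kmol/m³.
Along a PFR/batch, dC_Q/dC_A = −r_Q/(r_P+r_Q) = −k₂/(k₂+k₁·C_A).
Integrating from C_{A0} to C_A: C_Q = (0.313/3.33)·ln[(0.313+3.33·5.33)/(0.313+3.33·1.87)] = 0.09399·ln(18.06/6.525) = 0.09570 kmol/m³.
Then C_P = (C_{A0}−C_A) − C_Q = 3.465 − 0.09570 = 3.369 kmol/m³.

3.37 kmol/m³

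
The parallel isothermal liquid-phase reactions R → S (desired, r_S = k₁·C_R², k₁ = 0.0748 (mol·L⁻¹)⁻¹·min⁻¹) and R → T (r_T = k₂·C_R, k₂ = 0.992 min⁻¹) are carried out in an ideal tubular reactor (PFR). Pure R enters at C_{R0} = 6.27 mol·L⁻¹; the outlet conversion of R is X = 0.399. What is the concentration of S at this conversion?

0.684 mol·L⁻¹

C_R = C_{R0}(1−X) = 3.768 mol·L⁻¹.
Along a PFR/batch, dC_T/dC_R = −r_T/(r_S+r_T) = −k₂/(k₂+k₁·C_R).
Integrating from C_{R0} to C_R: C_T = (0.992/0.0748)·ln[(0.992+0.0748·6.27)/(0.992+0.0748·3.77)] = 13.26·ln(1.461/1.274) = 1.818 mol·L⁻¹.
Then C_S = (C_{R0}−C_R) − C_T = 2.502 − 1.818 = 0.6840 mol·L⁻¹.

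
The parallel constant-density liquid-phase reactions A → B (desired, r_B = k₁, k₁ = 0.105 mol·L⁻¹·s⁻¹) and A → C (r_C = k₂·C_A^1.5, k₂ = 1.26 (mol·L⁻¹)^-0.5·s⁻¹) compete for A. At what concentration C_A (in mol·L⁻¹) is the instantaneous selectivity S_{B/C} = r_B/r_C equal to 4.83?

S_{B/C} = (k₁/k₂)·C_A^-1.5 ⇒ C_A = (S·k₂/k₁)^(1/(-1.5)).
= (4.83×1.26/0.105)^(-0.6667) = (57.96)^(-0.6667) = 0.0668 mol·L⁻¹.

0.0668 mol·L⁻¹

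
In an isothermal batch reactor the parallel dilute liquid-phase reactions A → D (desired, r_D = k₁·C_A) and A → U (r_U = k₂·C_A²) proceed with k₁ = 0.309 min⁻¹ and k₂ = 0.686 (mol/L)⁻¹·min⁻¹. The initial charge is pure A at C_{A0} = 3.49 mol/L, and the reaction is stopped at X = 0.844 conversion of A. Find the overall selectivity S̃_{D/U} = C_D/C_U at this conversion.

C_A = C_{A0}(1−X) = 0.5444 mol/L.
Along a PFR/batch, dC_D/dC_A = −r_D/(r_D+r_U) = −k₁/(k₁+k₂·C_A).
Integrating from C_{A0} to C_A: C_D = (0.309/0.686)·ln[(0.309+0.686·3.49)/(0.309+0.686·0.544)] = 0.4504·ln(2.703/0.6825) = 0.6200 mol/L.
C_U = (C_{A0}−C_A)−C_D = 2.326 mol/L; S̃_{D/U} = 0.6200/2.326 = 0.267.

0.267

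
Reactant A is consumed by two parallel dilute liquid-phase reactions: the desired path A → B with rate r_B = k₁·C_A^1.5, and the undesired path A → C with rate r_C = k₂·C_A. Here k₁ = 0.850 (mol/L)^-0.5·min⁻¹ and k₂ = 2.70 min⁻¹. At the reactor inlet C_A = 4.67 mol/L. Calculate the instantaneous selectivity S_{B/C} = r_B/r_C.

0.680

S_{B/C} = r_B/r_C = (k₁·C_A^1.5)/(k₂·C_A) = (k₁/k₂)·C_A^0.5.
= (0.850×4.670^1.5) / (2.70×4.670) = 8.578/12.61 = 0.680.
Since the desired path is higher order in A, keeping C_A high (PFR or concentrated feed) favours B.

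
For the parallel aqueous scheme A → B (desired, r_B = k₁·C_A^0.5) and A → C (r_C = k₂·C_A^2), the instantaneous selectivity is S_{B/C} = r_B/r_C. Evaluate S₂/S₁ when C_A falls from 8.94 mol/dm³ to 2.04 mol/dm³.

9.17

S_{B/C} = (k₁/k₂)·C_A^-1.5, so S₂/S₁ = (C_{A,2}/C_{A,1})^-1.5.
= (2.04/8.94)^(-1.5) = (0.2282)^(-1.5) = 9.17.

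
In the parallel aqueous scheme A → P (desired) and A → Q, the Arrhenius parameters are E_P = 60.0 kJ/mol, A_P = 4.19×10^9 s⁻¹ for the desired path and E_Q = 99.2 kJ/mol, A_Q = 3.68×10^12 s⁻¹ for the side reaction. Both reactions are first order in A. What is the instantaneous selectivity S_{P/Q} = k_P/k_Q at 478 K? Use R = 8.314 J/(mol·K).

With equal orders, S_{P/Q} = k_P/k_Q = (A_P/A_Q)·exp[(E_Q−E_P)/(RT)].
(E_Q−E_P)/(RT) = (99.2−60.0)×10³/(8.314×478) = 39200/3974 = 9.864.
k_P/k_Q = (4.19×10^9/3.68×10^12)·exp(9.864) = 0.001139 × 19223 = 21.9.

21.9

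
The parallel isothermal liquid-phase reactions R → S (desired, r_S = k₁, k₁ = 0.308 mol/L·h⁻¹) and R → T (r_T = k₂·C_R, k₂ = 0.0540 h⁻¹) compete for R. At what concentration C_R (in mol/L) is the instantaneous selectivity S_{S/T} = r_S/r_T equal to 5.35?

1.07 mol/L

S_{S/T} = (k₁/k₂)·C_R⁻¹ ⇒ C_R = (S·k₂/k₁)^(-1).
= (5.35×0.0540/0.308)^(-1) = (0.9380)^(-1) = 1.07 mol/L.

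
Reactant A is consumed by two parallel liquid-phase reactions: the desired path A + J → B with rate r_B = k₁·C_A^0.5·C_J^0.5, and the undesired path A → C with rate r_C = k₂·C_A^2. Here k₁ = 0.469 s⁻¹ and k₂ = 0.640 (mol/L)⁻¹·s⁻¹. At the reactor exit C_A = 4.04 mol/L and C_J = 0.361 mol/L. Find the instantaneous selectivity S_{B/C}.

S_{B/C} = r_B/r_C = (k₁·C_A^0.5·C_J^0.5)/(k₂·C_A^2) = (k₁/k₂)·C_A^-1.5·C_J^0.5.
= (0.469×4.040^0.5×0.3610^0.5) / (0.640×4.040^2) = 0.5664/10.45 = 0.0542.
The undesired path is higher order in A, so low C_A (CSTR or dilute feed) favours B.

0.0542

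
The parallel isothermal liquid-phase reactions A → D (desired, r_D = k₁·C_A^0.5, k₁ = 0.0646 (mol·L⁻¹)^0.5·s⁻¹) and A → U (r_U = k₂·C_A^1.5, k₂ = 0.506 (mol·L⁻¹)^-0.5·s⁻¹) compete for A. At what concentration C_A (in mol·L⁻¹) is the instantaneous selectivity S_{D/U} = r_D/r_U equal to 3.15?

0.0405 mol·L⁻¹

S_{D/U} = (k₁/k₂)·C_A⁻¹ ⇒ C_A = (S·k₂/k₁)^(-1).
= (3.15×0.506/0.0646)^(-1) = (24.67)^(-1) = 0.0405 mol·L⁻¹.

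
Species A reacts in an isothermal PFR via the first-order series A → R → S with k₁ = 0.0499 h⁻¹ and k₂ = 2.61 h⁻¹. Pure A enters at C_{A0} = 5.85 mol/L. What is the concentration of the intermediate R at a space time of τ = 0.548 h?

0.0837 mol/L

Solving the coupled first-order balances gives C_R(τ) = [k₁/(k₂−k₁)]·C_{A0}·(e^(−k₁τ) − e^(−k₂τ)).
e^(−k₁τ) = e^(−0.0499×0.548) = e^(−0.02735) = 0.9730; e^(−k₂τ) = e^(−1.430) = 0.2392.
C_R = 0.0499×5.85/(2.61−0.0499) × (0.9730−0.2392) = 0.1140×0.7338 = 0.08367 mol/L.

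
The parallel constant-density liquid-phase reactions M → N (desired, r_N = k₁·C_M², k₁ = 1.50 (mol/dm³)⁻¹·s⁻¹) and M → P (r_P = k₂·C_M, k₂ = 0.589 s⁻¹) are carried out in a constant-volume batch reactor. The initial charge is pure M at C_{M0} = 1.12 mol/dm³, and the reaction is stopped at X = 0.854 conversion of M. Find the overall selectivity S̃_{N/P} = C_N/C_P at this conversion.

1.43

C_M = C_{M0}(1−X) = 0.1635 mol/dm³.
Along a PFR/batch, dC_P/dC_M = −r_P/(r_N+r_P) = −k₂/(k₂+k₁·C_M).
Integrating from C_{M0} to C_M: C_P = (0.589/1.50)·ln[(0.589+1.50·1.12)/(0.589+1.50·0.164)] = 0.3927·ln(2.269/0.8343) = 0.3929 mol/dm³.
Then C_N = (C_{M0}−C_M) − C_P = 0.9565 − 0.3929 = 0.5636 mol/dm³.
S̃_{N/P} = C_N/C_P = 0.5636/0.3929 = 1.43.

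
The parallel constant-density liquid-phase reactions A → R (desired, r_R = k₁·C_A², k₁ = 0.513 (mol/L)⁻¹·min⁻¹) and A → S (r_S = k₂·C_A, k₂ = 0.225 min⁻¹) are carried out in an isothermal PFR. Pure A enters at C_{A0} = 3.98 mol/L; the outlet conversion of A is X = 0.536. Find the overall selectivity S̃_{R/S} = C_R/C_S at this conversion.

6.38

C_A = C_{A0}(1−X) = 1.847 mol/L.
Along a PFR/batch, dC_S/dC_A = −r_S/(r_R+r_S) = −k₂/(k₂+k₁·C_A).
Integrating from C_{A0} to C_A: C_S = (0.225/0.513)·ln[(0.225+0.513·3.98)/(0.225+0.513·1.85)] = 0.4386·ln(2.267/1.172) = 0.2892 mol/L.
Then C_R = (C_{A0}−C_A) − C_S = 2.133 − 0.2892 = 1.844 mol/L.
S̃_{R/S} = C_R/C_S = 1.844/0.2892 = 6.38.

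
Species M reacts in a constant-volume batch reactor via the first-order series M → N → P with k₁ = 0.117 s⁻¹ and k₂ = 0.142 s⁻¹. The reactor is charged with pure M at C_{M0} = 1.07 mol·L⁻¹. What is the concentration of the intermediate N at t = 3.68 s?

Solving the coupled first-order balances gives C_N(t) = [k₁/(k₂−k₁)]·C_{M0}·(e^(−k₁t) − e^(−k₂t)).
e^(−k₁t) = e^(−0.117×3.68) = e^(−0.4306) = 0.6501; e^(−k₂t) = e^(−0.5226) = 0.5930.
C_N = 0.117×1.07/(0.142−0.117) × (0.6501−0.5930) = 5.008×0.05714 = 0.2862 mol·L⁻¹.

0.286 mol·L⁻¹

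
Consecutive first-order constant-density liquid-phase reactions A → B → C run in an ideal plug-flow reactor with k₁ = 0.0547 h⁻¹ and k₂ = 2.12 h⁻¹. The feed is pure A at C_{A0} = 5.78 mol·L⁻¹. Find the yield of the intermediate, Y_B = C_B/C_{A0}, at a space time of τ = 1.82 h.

0.0234

For first-order series with pure A initially, C_B(τ) = k₁C_{A0}/(k₂−k₁)·(e^(−k₁τ) − e^(−k₂τ)).
e^(−k₁τ) = e^(−0.0547×1.82) = e^(−0.09955) = 0.9052; e^(−k₂τ) = e^(−3.858) = 0.02110.
C_B = 0.0547×5.78/(2.12−0.0547) × (0.9052−0.02110) = 0.1531×0.8841 = 0.1353 mol·L⁻¹.
Y_B = C_B/C_{A0} = 0.1353/5.78 = 0.0234.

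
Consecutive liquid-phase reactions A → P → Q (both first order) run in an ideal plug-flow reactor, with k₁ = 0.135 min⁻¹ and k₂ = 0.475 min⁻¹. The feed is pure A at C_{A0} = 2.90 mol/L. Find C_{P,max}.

For a first-order series the maximum intermediate yield is C_{P,max}/C_{A0} = (k₁/k₂)^[k₂/(k₂−k₁)].
= (0.135/0.475)^(0.475/(0.475−0.135)) = (0.2842)^(1.397) = 0.1725.
C_{P,max} = 0.1725×2.90 = 0.500 mol/L.

0.500 mol/L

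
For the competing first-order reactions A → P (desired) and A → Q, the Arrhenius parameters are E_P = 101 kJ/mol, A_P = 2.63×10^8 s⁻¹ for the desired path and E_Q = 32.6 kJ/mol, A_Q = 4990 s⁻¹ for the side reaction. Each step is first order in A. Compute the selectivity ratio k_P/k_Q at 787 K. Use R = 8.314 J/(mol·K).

1.52

Since both paths have the same order in A, the concentration cancels and S_{P/Q} = k_P/k_Q = (A_P/A_Q)·exp[(E_Q−E_P)/(RT)].
(E_Q−E_P)/(RT) = (32.6−101)×10³/(8.314×787) = -68400/6543 = -10.45.
k_P/k_Q = (2.63×10^8/4990)·exp(-10.45) = 52705 × 2.884×10^-5 = 1.52.
Since E_P > E_Q, raising the temperature improves selectivity toward P.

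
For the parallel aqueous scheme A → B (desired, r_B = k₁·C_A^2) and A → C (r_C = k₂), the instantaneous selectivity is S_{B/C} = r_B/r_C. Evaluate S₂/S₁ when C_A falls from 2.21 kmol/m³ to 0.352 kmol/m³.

0.0254

S_{B/C} = (k₁/k₂)·C_A^2, so S₂/S₁ = (C_{A,2}/C_{A,1})^2.
= (0.352/2.21)^2 = (0.1593)^2 = 0.0254.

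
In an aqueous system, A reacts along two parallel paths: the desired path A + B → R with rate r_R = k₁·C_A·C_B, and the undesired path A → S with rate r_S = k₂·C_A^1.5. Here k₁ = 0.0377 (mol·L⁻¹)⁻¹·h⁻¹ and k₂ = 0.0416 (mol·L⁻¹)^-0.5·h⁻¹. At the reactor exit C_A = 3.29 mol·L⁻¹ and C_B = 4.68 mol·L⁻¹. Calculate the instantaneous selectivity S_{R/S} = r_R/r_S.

S_{R/S} = r_R/r_S = (k₁·C_A·C_B)/(k₂·C_A^1.5) = (k₁/k₂)·C_A^-0.5·C_B.
= (0.0377×3.290×4.680) / (0.0416×3.290^1.5) = 0.5805/0.2482 = 2.34.
The undesired path is higher order in A, so low C_A (CSTR or dilute feed) favours R.

2.34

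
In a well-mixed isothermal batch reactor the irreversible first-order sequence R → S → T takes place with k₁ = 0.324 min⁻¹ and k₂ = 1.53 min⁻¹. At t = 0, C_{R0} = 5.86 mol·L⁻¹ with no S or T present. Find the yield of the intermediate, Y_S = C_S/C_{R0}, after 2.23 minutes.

0.122

For first-order series with pure R initially, C_S(t) = k₁C_{R0}/(k₂−k₁)·(e^(−k₁t) − e^(−k₂t)).
e^(−k₁t) = e^(−0.324×2.23) = e^(−0.7225) = 0.4855; e^(−k₂t) = e^(−3.412) = 0.03298.
C_S = 0.324×5.86/(1.53−0.324) × (0.4855−0.03298) = 1.574×0.4525 = 0.7125 mol·L⁻¹.
Y_S = C_S/C_{R0} = 0.7125/5.86 = 0.122.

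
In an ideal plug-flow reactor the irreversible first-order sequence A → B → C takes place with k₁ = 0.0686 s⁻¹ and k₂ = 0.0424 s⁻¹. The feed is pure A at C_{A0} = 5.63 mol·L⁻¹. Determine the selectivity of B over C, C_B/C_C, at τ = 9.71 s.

The intermediate concentration in a first-order A→B→C sequence is C_B = k₁C_{A0}(e^(−k₁τ) − e^(−k₂τ))/(k₂−k₁).
e^(−k₁τ) = e^(−0.0686×9.71) = e^(−0.6661) = 0.5137; e^(−k₂τ) = e^(−0.4117) = 0.6625.
C_B = 0.0686×5.63/(0.0424−0.0686) × (0.5137−0.6625) = (-14.74)×(-0.1488) = 2.194 mol·L⁻¹.
C_A = C_{A0}e^(−k₁τ) = 2.892 mol·L⁻¹, so C_C = C_{A0}−C_A−C_B = 0.5441 mol·L⁻¹; C_B/C_C = 4.03.

4.03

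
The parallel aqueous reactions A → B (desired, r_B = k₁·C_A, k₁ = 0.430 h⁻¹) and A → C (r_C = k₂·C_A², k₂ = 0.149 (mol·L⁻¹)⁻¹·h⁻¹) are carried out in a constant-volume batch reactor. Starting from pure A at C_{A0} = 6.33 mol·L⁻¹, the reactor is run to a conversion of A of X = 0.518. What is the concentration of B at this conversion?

1.27 mol·L⁻¹

C_A = C_{A0}(1−X) = 3.051 mol·L⁻¹.
Along a PFR/batch, dC_B/dC_A = −r_B/(r_B+r_C) = −k₁/(k₁+k₂·C_A).
Integrating from C_{A0} to C_A: C_B = (0.430/0.149)·ln[(0.430+0.149·6.33)/(0.430+0.149·3.05)] = 2.886·ln(1.373/0.8846) = 1.269 mol·L⁻¹.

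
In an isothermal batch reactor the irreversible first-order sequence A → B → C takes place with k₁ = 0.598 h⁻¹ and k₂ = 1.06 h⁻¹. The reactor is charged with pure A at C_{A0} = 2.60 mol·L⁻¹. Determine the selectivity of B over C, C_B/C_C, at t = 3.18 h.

0.212

Solving the coupled first-order balances gives C_B(t) = [k₁/(k₂−k₁)]·C_{A0}·(e^(−k₁t) − e^(−k₂t)).
e^(−k₁t) = e^(−0.598×3.18) = e^(−1.902) = 0.1493; e^(−k₂t) = e^(−3.371) = 0.03436.
C_B = 0.598×2.60/(1.06−0.598) × (0.1493−0.03436) = 3.365×0.1150 = 0.3869 mol·L⁻¹.
C_A = C_{A0}e^(−k₁t) = 0.3882 mol·L⁻¹, so C_C = C_{A0}−C_A−C_B = 1.825 mol·L⁻¹; C_B/C_C = 0.212.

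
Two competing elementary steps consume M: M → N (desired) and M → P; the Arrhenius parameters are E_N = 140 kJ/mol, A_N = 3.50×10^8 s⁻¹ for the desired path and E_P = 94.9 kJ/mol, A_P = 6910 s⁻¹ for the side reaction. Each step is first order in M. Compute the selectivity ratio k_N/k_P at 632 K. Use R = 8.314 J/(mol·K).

k_N/k_P = (A_N/A_P)·exp[−(E_N−E_P)/(RT)] = (A_N/A_P)·exp[(E_P−E_N)/(RT)].
(E_P−E_N)/(RT) = (94.9−140)×10³/(8.314×632) = -45100/5254 = -8.583.
k_N/k_P = (3.50×10^8/6910)·exp(-8.583) = 50651 × 1.872×10^-4 = 9.48.
Since E_N > E_P, raising the temperature improves selectivity toward N.

9.48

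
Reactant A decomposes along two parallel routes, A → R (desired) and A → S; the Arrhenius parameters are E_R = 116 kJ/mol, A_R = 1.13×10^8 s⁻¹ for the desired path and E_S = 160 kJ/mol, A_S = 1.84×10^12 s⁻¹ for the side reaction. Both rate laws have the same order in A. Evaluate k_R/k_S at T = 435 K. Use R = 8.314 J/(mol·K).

11.8

With equal orders, S_{R/S} = k_R/k_S = (A_R/A_S)·exp[(E_S−E_R)/(RT)].
(E_S−E_R)/(RT) = (160−116)×10³/(8.314×435) = 44000/3617 = 12.17.
k_R/k_S = (1.13×10^8/1.84×10^12)·exp(12.17) = 6.141×10^-5 × 1.922×10^5 = 11.8.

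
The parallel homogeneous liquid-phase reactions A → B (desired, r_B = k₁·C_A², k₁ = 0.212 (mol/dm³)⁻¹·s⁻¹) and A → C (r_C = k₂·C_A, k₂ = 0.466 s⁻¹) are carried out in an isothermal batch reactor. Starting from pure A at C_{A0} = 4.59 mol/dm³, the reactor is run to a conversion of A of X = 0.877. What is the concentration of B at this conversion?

C_A = C_{A0}(1−X) = 0.5646 mol/dm³.
Along a PFR/batch, dC_C/dC_A = −r_C/(r_B+r_C) = −k₂/(k₂+k₁·C_A).
Integrating from C_{A0} to C_A: C_C = (0.466/0.212)·ln[(0.466+0.212·4.59)/(0.466+0.212·0.565)] = 2.198·ln(1.439/0.5857) = 1.976 mol/dm³.
Then C_B = (C_{A0}−C_A) − C_C = 4.025 − 1.976 = 2.049 mol/dm³.

2.05 mol/dm³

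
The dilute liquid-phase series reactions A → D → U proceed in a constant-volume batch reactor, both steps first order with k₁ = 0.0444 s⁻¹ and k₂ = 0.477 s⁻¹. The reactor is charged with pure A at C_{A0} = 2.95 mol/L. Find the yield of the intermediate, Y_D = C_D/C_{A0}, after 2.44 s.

For first-order series with pure A initially, C_D(t) = k₁C_{A0}/(k₂−k₁)·(e^(−k₁t) − e^(−k₂t)).
e^(−k₁t) = e^(−0.0444×2.44) = e^(−0.1083) = 0.8973; e^(−k₂t) = e^(−1.164) = 0.3123.
C_D = 0.0444×2.95/(0.477−0.0444) × (0.8973−0.3123) = 0.3028×0.5851 = 0.1771 mol/L.
Y_D = C_D/C_{A0} = 0.1771/2.95 = 0.0600.

0.0600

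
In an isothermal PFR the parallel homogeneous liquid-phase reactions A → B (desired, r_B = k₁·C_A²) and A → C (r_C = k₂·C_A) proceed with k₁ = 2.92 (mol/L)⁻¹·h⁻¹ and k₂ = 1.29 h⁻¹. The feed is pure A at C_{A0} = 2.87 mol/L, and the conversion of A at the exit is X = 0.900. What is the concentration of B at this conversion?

1.91 mol/L

C_A = C_{A0}(1−X) = 0.2870 mol/L.
Along a PFR/batch, dC_C/dC_A = −r_C/(r_B+r_C) = −k₂/(k₂+k₁·C_A).
Integrating from C_{A0} to C_A: C_C = (1.29/2.92)·ln[(1.29+2.92·2.87)/(1.29+2.92·0.287)] = 0.4418·ln(9.670/2.128) = 0.6688 mol/L.
Then C_B = (C_{A0}−C_A) − C_C = 2.583 − 0.6688 = 1.914 mol/L.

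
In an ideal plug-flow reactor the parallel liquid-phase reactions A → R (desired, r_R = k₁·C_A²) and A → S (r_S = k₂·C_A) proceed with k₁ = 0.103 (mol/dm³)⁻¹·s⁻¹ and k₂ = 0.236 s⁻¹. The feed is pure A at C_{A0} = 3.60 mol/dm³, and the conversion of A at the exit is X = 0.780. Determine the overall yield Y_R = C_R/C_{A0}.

0.368

C_A = C_{A0}(1−X) = 0.7920 mol/dm³.
Along a PFR/batch, dC_S/dC_A = −r_S/(r_R+r_S) = −k₂/(k₂+k₁·C_A).
Integrating from C_{A0} to C_A: C_S = (0.236/0.103)·ln[(0.236+0.103·3.60)/(0.236+0.103·0.792)] = 2.291·ln(0.6068/0.3176) = 1.484 mol/dm³.
Then C_R = (C_{A0}−C_A) − C_S = 2.808 − 1.484 = 1.324 mol/dm³.
Y_R = C_R/C_{A0} = 1.324/3.60 = 0.368.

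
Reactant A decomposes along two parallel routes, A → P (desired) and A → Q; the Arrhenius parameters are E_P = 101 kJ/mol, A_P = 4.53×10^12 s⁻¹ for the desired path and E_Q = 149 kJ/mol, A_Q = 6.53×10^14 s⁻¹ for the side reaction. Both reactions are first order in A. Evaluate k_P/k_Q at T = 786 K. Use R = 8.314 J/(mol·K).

Since both paths have the same order in A, the concentration cancels and S_{P/Q} = k_P/k_Q = (A_P/A_Q)·exp[(E_Q−E_P)/(RT)].
(E_Q−E_P)/(RT) = (149−101)×10³/(8.314×786) = 48000/6535 = 7.345.
k_P/k_Q = (4.53×10^12/6.53×10^14)·exp(7.345) = 0.006937 × 1549 = 10.7.

10.7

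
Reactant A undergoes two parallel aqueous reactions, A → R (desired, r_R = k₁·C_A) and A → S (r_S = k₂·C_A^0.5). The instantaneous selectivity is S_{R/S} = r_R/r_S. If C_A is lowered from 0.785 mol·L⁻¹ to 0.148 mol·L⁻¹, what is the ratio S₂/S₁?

0.434

S_{R/S} = (k₁/k₂)·C_A^0.5, so S₂/S₁ = (C_{A,2}/C_{A,1})^0.5.
= (0.148/0.785)^0.5 = (0.1885)^0.5 = 0.434.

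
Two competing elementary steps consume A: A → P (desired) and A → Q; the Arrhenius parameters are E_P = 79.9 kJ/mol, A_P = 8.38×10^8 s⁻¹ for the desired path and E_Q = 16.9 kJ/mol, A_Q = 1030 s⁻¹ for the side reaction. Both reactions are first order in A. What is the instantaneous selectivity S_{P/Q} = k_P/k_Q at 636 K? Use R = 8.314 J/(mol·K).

Since both paths have the same order in A, the concentration cancels and S_{P/Q} = k_P/k_Q = (A_P/A_Q)·exp[(E_Q−E_P)/(RT)].
(E_Q−E_P)/(RT) = (16.9−79.9)×10³/(8.314×636) = -63000/5288 = -11.91.
k_P/k_Q = (8.38×10^8/1030)·exp(-11.91) = 8.136×10^5 × 6.693×10^-6 = 5.45.

5.45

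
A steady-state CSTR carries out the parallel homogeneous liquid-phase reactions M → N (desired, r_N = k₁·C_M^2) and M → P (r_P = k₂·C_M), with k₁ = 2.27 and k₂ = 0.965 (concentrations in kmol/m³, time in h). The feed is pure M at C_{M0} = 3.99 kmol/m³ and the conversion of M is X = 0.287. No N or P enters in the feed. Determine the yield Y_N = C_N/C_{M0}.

0.250

Exit C_M = C_{M0}(1−X) = 3.99×0.713 = 2.845 kmol/m³.
A CSTR operates uniformly at the exit composition, giving r_N = 18.37 and r_P = 2.745 (each k·C_M^n at C_M = 2.845).
Fraction of consumed M going to N: r_N/(r_N+r_P) = 0.8700.
C_N = 0.8700·C_{M0}·X = 0.8700×3.99×0.287 = 0.996 kmol/m³; Y_N = C_N/C_{M0} = 0.250.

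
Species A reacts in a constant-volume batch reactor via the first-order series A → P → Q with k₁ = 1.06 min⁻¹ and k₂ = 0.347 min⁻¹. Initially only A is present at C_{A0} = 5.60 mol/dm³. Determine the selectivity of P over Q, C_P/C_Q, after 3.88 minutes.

0.584

Solving the coupled first-order balances gives C_P(t) = [k₁/(k₂−k₁)]·C_{A0}·(e^(−k₁t) − e^(−k₂t)).
e^(−k₁t) = e^(−1.06×3.88) = e^(−4.113) = 0.01636; e^(−k₂t) = e^(−1.346) = 0.2602.
C_P = 1.06×5.60/(0.347−1.06) × (0.01636−0.2602) = (-8.325)×(-0.2438) = 2.030 mol/dm³.
C_A = C_{A0}e^(−k₁t) = 0.09163 mol/dm³, so C_Q = C_{A0}−C_A−C_P = 3.478 mol/dm³; C_P/C_Q = 0.584.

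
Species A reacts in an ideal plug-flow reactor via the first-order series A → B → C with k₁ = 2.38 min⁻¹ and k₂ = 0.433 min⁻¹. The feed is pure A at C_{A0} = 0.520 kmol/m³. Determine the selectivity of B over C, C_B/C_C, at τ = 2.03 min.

Solving the coupled first-order balances gives C_B(τ) = [k₁/(k₂−k₁)]·C_{A0}·(e^(−k₁τ) − e^(−k₂τ)).
e^(−k₁τ) = e^(−2.38×2.03) = e^(−4.831) = 0.007975; e^(−k₂τ) = e^(−0.8790) = 0.4152.
C_B = 2.38×0.520/(0.433−2.38) × (0.007975−0.4152) = (-0.6356)×(-0.4072) = 0.2589 kmol/m³.
C_A = C_{A0}e^(−k₁τ) = 0.004147 kmol/m³, so C_C = C_{A0}−C_A−C_B = 0.2570 kmol/m³; C_B/C_C = 1.01.

1.01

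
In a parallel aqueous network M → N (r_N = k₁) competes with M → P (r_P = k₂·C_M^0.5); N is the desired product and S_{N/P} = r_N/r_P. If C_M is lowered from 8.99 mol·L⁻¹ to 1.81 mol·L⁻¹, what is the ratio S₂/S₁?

S_{N/P} = (k₁/k₂)·C_M^-0.5, so S₂/S₁ = (C_{M,2}/C_{M,1})^-0.5.
= (1.81/8.99)^(-0.5) = (0.2013)^(-0.5) = 2.23.
Selectivity toward N rises as C_M falls — low-concentration operation is favoured.

2.23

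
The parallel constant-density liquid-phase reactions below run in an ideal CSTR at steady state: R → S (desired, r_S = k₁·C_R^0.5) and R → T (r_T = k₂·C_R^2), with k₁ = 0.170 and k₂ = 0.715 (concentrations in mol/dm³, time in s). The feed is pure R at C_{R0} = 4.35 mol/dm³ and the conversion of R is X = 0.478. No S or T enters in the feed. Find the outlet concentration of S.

Exit C_R = C_{R0}(1−X) = 4.35×0.522 = 2.271 mol/dm³.
Rates in a CSTR are evaluated at the outlet concentration: r_S = 0.170×2.271^0.5 = 0.2562, r_T = 0.715×2.271^2 = 3.687.
Fraction of consumed R going to S: r_S/(r_S+r_T) = 0.06497.
C_S = 0.06497·C_{R0}·X = 0.06497×4.35×0.478 = 0.135 mol/dm³.

0.135 mol/dm³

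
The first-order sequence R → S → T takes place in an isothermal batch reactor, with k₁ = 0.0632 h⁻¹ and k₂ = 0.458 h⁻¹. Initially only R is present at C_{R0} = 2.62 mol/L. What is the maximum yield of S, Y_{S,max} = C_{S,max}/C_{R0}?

At the optimum, C_{S,max}/C_{R0} = (k₁/k₂)^[k₂/(k₂−k₁)].
= (0.0632/0.458)^(0.458/(0.458−0.0632)) = (0.1380)^(1.160) = 0.1005.

0.100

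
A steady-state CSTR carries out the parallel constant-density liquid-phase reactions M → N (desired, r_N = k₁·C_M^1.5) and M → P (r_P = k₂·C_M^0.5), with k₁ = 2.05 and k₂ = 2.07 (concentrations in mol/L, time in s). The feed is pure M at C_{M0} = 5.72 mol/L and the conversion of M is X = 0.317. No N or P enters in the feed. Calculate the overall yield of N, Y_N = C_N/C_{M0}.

Exit C_M = C_{M0}(1−X) = 5.72×0.683 = 3.907 mol/L.
A CSTR operates uniformly at the exit composition, giving r_N = 15.83 and r_P = 4.091 (each k·C_M^n at C_M = 3.907).
Fraction of consumed M going to N: r_N/(r_N+r_P) = 0.7946.
C_N = 0.7946·C_{M0}·X = 0.7946×5.72×0.317 = 1.44 mol/L; Y_N = C_N/C_{M0} = 0.252.

0.252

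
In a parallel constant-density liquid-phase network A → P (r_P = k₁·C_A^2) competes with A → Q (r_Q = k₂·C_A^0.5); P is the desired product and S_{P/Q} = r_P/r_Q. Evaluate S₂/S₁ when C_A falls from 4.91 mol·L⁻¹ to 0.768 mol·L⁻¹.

S_{P/Q} = (k₁/k₂)·C_A^1.5, so S₂/S₁ = (C_{A,2}/C_{A,1})^1.5.
= (0.768/4.91)^1.5 = (0.1564)^1.5 = 0.0619.
Selectivity toward P falls as C_A falls — high-concentration operation is favoured.

0.0619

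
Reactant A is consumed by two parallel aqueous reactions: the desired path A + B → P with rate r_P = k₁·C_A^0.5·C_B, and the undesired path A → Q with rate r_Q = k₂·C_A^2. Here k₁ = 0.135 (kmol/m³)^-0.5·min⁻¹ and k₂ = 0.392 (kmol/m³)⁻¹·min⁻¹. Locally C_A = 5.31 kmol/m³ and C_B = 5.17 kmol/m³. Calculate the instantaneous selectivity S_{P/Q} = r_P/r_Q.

S_{P/Q} = r_P/r_Q = (k₁·C_A^0.5·C_B)/(k₂·C_A^2) = (k₁/k₂)·C_A^-1.5·C_B.
= (0.135×5.310^0.5×5.170) / (0.392×5.310^2) = 1.608/11.05 = 0.146.

0.146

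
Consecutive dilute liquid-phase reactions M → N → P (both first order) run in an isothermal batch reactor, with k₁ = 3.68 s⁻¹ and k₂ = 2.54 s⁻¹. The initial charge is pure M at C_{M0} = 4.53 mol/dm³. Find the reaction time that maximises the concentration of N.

Setting dC_N/dt = 0 gives t_opt = ln(k₂/k₁)/(k₂−k₁).
= ln(2.54/3.68)/(2.54−3.68) = ln(0.6902)/-1.140 = -0.3707/-1.140 = 0.325 s.

0.325 s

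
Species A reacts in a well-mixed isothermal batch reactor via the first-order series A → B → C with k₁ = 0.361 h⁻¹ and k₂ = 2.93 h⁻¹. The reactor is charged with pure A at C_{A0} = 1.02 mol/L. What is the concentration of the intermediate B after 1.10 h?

0.0906 mol/L

For first-order series with pure A initially, C_B(t) = k₁C_{A0}/(k₂−k₁)·(e^(−k₁t) − e^(−k₂t)).
e^(−k₁t) = e^(−0.361×1.10) = e^(−0.3971) = 0.6723; e^(−k₂t) = e^(−3.223) = 0.03984.
C_B = 0.361×1.02/(2.93−0.361) × (0.6723−0.03984) = 0.1433×0.6324 = 0.09065 mol/L.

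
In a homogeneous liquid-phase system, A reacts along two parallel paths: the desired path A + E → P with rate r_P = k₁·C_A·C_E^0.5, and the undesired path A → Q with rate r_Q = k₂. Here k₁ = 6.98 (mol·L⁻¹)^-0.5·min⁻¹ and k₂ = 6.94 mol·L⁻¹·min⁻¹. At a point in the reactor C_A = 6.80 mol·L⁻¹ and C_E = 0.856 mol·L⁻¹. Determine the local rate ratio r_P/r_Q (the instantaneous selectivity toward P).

6.33

S_{P/Q} = r_P/r_Q = (k₁·C_A·C_E^0.5)/(k₂) = (k₁/k₂)·C_A·C_E^0.5.
= (6.98×6.800×0.8560^0.5) / (6.94) = 43.91/6.940 = 6.33.
Since the desired path is higher order in A, keeping C_A high (PFR or concentrated feed) favours P.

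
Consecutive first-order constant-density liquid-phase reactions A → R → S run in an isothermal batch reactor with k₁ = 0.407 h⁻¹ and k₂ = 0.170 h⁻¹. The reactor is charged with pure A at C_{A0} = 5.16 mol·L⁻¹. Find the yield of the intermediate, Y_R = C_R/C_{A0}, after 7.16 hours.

0.415

Solving the coupled first-order balances gives C_R(t) = [k₁/(k₂−k₁)]·C_{A0}·(e^(−k₁t) − e^(−k₂t)).
e^(−k₁t) = e^(−0.407×7.16) = e^(−2.914) = 0.05425; e^(−k₂t) = e^(−1.217) = 0.2961.
C_R = 0.407×5.16/(0.170−0.407) × (0.05425−0.2961) = (-8.861)×(-0.2418) = 2.143 mol·L⁻¹.
Y_R = C_R/C_{A0} = 2.143/5.16 = 0.415.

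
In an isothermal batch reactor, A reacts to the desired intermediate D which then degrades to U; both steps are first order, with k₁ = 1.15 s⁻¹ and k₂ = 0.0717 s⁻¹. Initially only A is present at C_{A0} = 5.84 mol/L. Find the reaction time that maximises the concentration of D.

2.57 s

The intermediate peaks when r₁ = r₂, i.e. k₁e^(−k₁t) = k₂e^(−k₂t), giving t_opt = ln(k₂/k₁)/(k₂−k₁).
= ln(0.0717/1.15)/(0.0717−1.15) = ln(0.06235)/-1.078 = -2.775/-1.078 = 2.57 s.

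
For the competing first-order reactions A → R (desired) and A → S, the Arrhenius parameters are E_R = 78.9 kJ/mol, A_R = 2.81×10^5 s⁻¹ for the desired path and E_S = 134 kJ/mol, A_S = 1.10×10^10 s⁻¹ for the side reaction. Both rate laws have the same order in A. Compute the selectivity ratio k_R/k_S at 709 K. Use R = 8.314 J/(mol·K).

k_R/k_S = (A_R/A_S)·exp[−(E_R−E_S)/(RT)] = (A_R/A_S)·exp[(E_S−E_R)/(RT)].
(E_S−E_R)/(RT) = (134−78.9)×10³/(8.314×709) = 55100/5895 = 9.347.
k_R/k_S = (2.81×10^5/1.10×10^10)·exp(9.347) = 2.555×10^-5 × 11470 = 0.293.
Since E_R < E_S, lowering the temperature improves selectivity toward R.

0.293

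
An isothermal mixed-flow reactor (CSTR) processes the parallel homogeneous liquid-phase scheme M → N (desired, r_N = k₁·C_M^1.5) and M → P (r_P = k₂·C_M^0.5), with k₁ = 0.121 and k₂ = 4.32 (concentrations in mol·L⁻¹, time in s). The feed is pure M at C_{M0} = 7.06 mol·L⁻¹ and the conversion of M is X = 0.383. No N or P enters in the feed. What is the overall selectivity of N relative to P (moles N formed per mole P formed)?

0.122

Exit C_M = C_{M0}(1−X) = 7.06×0.617 = 4.356 mol·L⁻¹.
Rates in a CSTR are evaluated at the outlet concentration: r_N = 0.121×4.356^1.5 = 1.100, r_P = 4.32×4.356^0.5 = 9.016.
Overall selectivity = C_N/C_P = r_Nτ/(r_Pτ) = r_N/r_P = 0.122.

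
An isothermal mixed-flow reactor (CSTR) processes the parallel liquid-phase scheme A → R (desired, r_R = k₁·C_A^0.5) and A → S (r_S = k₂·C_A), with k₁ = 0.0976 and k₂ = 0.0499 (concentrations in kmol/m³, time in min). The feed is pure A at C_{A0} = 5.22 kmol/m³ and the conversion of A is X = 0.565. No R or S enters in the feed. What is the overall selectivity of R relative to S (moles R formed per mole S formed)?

Exit C_A = C_{A0}(1−X) = 5.22×0.435 = 2.271 kmol/m³.
In a CSTR the entire volume is at exit conditions, so r_R = 0.0976×2.271^0.5 = 0.1471 and r_S = 0.0499×2.271 = 0.1133.
Overall selectivity = C_R/C_S = r_Rτ/(r_Sτ) = r_R/r_S = 1.30.

1.30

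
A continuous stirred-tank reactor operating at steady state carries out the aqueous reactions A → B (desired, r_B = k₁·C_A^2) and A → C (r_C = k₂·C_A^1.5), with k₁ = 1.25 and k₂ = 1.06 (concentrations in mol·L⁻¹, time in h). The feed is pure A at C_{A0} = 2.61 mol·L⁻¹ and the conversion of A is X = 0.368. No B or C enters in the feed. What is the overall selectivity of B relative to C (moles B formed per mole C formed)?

1.51

Exit C_A = C_{A0}(1−X) = 2.61×0.632 = 1.650 mol·L⁻¹.
A CSTR operates uniformly at the exit composition, giving r_B = 3.401 and r_C = 2.246 (each k·C_A^n at C_A = 1.650).
Overall selectivity = C_B/C_C = r_Bτ/(r_Cτ) = r_B/r_C = 1.51.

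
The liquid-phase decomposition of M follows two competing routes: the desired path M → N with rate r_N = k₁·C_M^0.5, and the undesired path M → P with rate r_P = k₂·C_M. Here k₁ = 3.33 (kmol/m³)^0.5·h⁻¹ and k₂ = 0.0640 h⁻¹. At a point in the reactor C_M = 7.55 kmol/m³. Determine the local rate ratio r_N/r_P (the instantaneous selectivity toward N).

S_{N/P} = r_N/r_P = (k₁·C_M^0.5)/(k₂·C_M) = (k₁/k₂)·C_M^-0.5.
= (3.33×7.550^0.5) / (0.0640×7.550) = 9.150/0.4832 = 18.9.
The undesired path is higher order in M, so low C_M (CSTR or dilute feed) favours N.

18.9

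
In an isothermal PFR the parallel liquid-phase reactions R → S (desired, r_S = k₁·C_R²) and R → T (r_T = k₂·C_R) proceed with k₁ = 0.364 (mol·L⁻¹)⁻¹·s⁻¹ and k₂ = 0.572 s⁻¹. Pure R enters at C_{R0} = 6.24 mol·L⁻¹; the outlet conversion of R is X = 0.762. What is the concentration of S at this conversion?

C_R = C_{R0}(1−X) = 1.485 mol·L⁻¹.
Along a PFR/batch, dC_T/dC_R = −r_T/(r_S+r_T) = −k₂/(k₂+k₁·C_R).
Integrating from C_{R0} to C_R: C_T = (0.572/0.364)·ln[(0.572+0.364·6.24)/(0.572+0.364·1.49)] = 1.571·ln(2.843/1.113) = 1.474 mol·L⁻¹.
Then C_S = (C_{R0}−C_R) − C_T = 4.755 − 1.474 = 3.280 mol·L⁻¹.

3.28 mol·L⁻¹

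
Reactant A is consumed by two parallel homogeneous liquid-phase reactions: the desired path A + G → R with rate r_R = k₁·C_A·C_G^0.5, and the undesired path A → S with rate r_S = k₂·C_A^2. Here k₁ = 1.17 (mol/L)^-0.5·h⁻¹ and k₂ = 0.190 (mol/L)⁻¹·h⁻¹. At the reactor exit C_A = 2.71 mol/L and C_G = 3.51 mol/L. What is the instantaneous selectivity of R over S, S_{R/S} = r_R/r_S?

S_{R/S} = r_R/r_S = (k₁·C_A·C_G^0.5)/(k₂·C_A^2) = (k₁/k₂)·C_A⁻¹·C_G^0.5.
= (1.17×2.710×3.510^0.5) / (0.190×2.710^2) = 5.940/1.395 = 4.26.

4.26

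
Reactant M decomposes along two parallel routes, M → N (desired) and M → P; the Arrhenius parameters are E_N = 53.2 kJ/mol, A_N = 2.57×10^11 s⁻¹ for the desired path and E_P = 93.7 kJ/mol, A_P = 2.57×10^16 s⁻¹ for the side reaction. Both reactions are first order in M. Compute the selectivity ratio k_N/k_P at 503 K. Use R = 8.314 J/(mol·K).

0.161

With equal orders, S_{N/P} = k_N/k_P = (A_N/A_P)·exp[(E_P−E_N)/(RT)].
(E_P−E_N)/(RT) = (93.7−53.2)×10³/(8.314×503) = 40500/4182 = 9.684.
k_N/k_P = (2.57×10^11/2.57×10^16)·exp(9.684) = 1.000×10^-5 × 16067 = 0.161.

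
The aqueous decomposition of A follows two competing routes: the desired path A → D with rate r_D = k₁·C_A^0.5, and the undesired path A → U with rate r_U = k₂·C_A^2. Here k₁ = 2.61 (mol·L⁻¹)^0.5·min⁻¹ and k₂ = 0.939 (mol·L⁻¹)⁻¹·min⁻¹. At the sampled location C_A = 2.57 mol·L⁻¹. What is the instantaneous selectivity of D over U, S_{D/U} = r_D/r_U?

S_{D/U} = r_D/r_U = (k₁·C_A^0.5)/(k₂·C_A^2) = (k₁/k₂)·C_A^-1.5.
= (2.61×2.570^0.5) / (0.939×2.570^2) = 4.184/6.202 = 0.675.
The undesired path is higher order in A, so low C_A (CSTR or dilute feed) favours D.

0.675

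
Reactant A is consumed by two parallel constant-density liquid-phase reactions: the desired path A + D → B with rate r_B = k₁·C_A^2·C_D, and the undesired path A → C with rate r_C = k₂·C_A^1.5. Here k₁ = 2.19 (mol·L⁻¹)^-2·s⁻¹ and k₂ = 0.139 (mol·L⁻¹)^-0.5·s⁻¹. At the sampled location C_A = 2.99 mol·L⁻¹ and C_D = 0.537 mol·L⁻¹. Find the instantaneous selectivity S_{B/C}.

14.6

S_{B/C} = r_B/r_C = (k₁·C_A^2·C_D)/(k₂·C_A^1.5) = (k₁/k₂)·C_A^0.5·C_D.
= (2.19×2.990^2×0.5370) / (0.139×2.990^1.5) = 10.51/0.7187 = 14.6.
Since the desired path is higher order in A, keeping C_A high (PFR or concentrated feed) favours B.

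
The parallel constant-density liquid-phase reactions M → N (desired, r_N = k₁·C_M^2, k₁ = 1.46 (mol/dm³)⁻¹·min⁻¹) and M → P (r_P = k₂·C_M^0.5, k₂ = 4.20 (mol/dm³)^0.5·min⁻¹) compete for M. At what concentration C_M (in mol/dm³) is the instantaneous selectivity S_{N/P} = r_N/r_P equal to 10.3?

9.58 mol/dm³

S_{N/P} = (k₁/k₂)·C_M^1.5 ⇒ C_M = (S·k₂/k₁)^(1/1.5).
= (10.3×4.20/1.46)^(0.6667) = (29.63)^(0.6667) = 9.58 mol/dm³.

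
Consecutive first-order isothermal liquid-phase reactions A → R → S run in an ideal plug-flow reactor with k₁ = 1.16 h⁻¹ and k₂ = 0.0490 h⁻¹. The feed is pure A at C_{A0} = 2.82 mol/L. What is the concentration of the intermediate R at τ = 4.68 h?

2.33 mol/L

Solving the coupled first-order balances gives C_R(τ) = [k₁/(k₂−k₁)]·C_{A0}·(e^(−k₁τ) − e^(−k₂τ)).
e^(−k₁τ) = e^(−1.16×4.68) = e^(−5.429) = 0.004388; e^(−k₂τ) = e^(−0.2293) = 0.7951.
C_R = 1.16×2.82/(0.0490−1.16) × (0.004388−0.7951) = (-2.944)×(-0.7907) = 2.328 mol/L.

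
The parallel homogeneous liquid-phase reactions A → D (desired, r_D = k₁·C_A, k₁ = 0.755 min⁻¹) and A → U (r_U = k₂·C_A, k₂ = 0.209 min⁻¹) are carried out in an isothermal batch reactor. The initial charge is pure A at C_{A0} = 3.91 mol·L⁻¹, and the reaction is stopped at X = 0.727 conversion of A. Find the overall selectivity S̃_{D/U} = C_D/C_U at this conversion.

3.61

C_A = C_{A0}(1−X) = 1.067 mol·L⁻¹.
Both paths are first order in A, so the instantaneous fraction to D is constant: dC_D/d(−C_A) = k₁/(k₁+k₂) = 0.7832.
C_D = 0.7832·(C_{A0}−C_A) = 0.7832×2.843 = 2.23 mol·L⁻¹.
C_U = (C_{A0}−C_A)−C_D = 0.6163 mol·L⁻¹; S̃_{D/U} = 2.226/0.6163 = 3.61.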